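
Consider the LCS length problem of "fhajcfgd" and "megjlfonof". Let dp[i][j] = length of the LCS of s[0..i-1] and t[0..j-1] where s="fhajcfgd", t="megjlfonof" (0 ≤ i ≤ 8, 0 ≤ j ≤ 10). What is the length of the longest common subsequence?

   ''  m  e  g  j  l  f  o  n  o  f
''  0  0  0  0  0  0  0  0  0  0  0
 f  0  0  0  0  0  0  1  1  1  1  1
 h  0  0  0  0  0  0  1  1  1  1  1
 a  0  0  0  0  0  0  1  1  1  1  1
 j  0  0  0  0  1  1  1  1  1  1  1
 c  0  0  0  0  1  1  1  1  1  1  1
 f  0  0  0  0  1  1  2  2  2  2  2
 g  0  0  0  1  1  1  2  2  2  2  2
 d  0  0  0  1  1  1  2  2  2  2  2

2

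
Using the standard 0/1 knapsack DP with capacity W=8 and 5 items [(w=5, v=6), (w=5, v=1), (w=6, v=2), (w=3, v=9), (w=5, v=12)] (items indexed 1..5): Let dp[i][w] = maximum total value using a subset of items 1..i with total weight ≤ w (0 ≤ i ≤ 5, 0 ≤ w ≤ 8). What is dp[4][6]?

9

i\w   0   1   2   3   4   5   6   7   8
  0   0   0   0   0   0   0   0   0   0
  1   0   0   0   0   0   6   6   6   6
  2   0   0   0   0   0   6   6   6   6
  3   0   0   0   0   0   6   6   6   6
  4   0   0   0   9   9   9   9   9  15
  5   0   0   0   9   9  12  12  12  21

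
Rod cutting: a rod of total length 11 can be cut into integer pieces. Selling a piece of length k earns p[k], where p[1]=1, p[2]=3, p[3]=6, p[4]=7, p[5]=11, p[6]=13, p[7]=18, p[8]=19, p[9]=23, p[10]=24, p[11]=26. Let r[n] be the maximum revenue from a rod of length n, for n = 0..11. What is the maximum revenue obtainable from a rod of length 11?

26

   n    0    1    2    3    4    5    6    7    8    9   10   11
r[n]    0    1    3    6    7   11   13   18   19   23   24   26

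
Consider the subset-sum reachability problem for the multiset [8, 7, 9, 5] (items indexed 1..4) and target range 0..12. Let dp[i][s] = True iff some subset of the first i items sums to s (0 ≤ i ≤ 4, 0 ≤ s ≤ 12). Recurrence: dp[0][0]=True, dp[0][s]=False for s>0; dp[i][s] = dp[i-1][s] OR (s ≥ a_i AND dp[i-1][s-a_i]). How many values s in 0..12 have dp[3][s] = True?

4

i\s   0   1   2   3   4   5   6   7   8   9  10  11  12
  0   T   F   F   F   F   F   F   F   F   F   F   F   F
  1   T   F   F   F   F   F   F   F   T   F   F   F   F
  2   T   F   F   F   F   F   F   T   T   F   F   F   F
  3   T   F   F   F   F   F   F   T   T   T   F   F   F
  4   T   F   F   F   F   T   F   T   T   T   F   F   T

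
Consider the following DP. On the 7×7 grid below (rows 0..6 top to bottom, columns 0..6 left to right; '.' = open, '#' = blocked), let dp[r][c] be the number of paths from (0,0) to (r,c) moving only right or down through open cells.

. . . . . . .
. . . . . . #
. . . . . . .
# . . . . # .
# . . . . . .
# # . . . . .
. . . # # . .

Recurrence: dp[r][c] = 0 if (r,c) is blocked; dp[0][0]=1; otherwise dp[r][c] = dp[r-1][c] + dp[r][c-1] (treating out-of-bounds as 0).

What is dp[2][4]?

r\c   0   1   2   3   4   5   6
  0   1   1   1   1   1   1   1
  1   1   2   3   4   5   6   0
  2   1   3   6  10  15  21  21
  3   0   3   9  19  34   0  21
  4   0   3  12  31  65  65  86
  5   0   0  12  43 108 173 259
  6   0   0  12   0   0 173 432

15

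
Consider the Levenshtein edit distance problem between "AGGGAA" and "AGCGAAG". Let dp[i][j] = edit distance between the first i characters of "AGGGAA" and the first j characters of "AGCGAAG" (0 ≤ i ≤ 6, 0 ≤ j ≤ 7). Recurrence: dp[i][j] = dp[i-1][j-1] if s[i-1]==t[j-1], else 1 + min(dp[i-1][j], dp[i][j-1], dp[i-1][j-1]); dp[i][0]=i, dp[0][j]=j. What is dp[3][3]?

1

   ''  A  G  C  G  A  A  G
''  0  1  2  3  4  5  6  7
 A  1  0  1  2  3  4  5  6
 G  2  1  0  1  2  3  4  5
 G  3  2  1  1  1  2  3  4
 G  4  3  2  2  1  2  3  3
 A  5  4  3  3  2  1  2  3
 A  6  5  4  4  3  2  1  2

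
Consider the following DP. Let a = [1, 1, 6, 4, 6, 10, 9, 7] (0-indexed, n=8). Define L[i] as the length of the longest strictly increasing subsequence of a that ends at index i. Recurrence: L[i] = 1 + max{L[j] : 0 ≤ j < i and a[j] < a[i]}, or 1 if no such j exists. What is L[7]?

4

   i    0    1    2    3    4    5    6    7
a[i]    1    1    6    4    6   10    9    7
L[i]    1    1    2    2    3    4    4    4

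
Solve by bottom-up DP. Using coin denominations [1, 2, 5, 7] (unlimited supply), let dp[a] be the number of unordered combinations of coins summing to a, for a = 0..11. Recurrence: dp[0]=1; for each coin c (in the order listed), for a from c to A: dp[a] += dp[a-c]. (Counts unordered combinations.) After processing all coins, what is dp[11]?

after  coin     0     1     2     3     4     5     6     7     8     9    10    11
          1     1     1     1     1     1     1     1     1     1     1     1     1
          2     1     1     2     2     3     3     4     4     5     5     6     6
          5     1     1     2     2     3     4     5     6     7     8    10    11
          7     1     1     2     2     3     4     5     7     8    10    12    14

14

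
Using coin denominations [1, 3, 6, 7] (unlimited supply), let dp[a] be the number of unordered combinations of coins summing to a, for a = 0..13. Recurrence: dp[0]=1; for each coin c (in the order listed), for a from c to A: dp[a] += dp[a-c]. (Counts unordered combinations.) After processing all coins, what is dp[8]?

5

after  coin     0     1     2     3     4     5     6     7     8     9    10    11    12    13
          1     1     1     1     1     1     1     1     1     1     1     1     1     1     1
          3     1     1     1     2     2     2     3     3     3     4     4     4     5     5
          6     1     1     1     2     2     2     4     4     4     6     6     6     9     9
          7     1     1     1     2     2     2     4     5     5     7     8     8    11    13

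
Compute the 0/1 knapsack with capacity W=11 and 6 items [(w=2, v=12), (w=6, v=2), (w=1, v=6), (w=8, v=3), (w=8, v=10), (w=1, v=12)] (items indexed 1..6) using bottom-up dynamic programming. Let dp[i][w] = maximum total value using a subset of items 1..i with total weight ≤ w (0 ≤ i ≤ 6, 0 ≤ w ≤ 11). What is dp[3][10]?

i\w   0   1   2   3   4   5   6   7   8   9  10  11
  0   0   0   0   0   0   0   0   0   0   0   0   0
  1   0   0  12  12  12  12  12  12  12  12  12  12
  2   0   0  12  12  12  12  12  12  14  14  14  14
  3   0   6  12  18  18  18  18  18  18  20  20  20
  4   0   6  12  18  18  18  18  18  18  20  20  21
  5   0   6  12  18  18  18  18  18  18  20  22  28
  6   0  12  18  24  30  30  30  30  30  30  32  34

20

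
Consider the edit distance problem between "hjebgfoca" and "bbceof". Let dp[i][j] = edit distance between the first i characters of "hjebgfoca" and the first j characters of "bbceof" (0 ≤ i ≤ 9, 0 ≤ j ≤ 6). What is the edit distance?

   ''  b  b  c  e  o  f
''  0  1  2  3  4  5  6
 h  1  1  2  3  4  5  6
 j  2  2  2  3  4  5  6
 e  3  3  3  3  3  4  5
 b  4  3  3  4  4  4  5
 g  5  4  4  4  5  5  5
 f  6  5  5  5  5  6  5
 o  7  6  6  6  6  5  6
 c  8  7  7  6  7  6  6
 a  9  8  8  7  7  7  7

7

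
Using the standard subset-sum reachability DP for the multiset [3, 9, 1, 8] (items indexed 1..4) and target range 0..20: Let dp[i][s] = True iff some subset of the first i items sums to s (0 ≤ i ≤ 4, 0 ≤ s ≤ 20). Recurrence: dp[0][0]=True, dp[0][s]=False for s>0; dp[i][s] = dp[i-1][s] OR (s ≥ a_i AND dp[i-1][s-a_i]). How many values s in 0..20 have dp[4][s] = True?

i\s   0   1   2   3   4   5   6   7   8   9  10  11  12  13  14  15  16  17  18  19  20
  0   T   F   F   F   F   F   F   F   F   F   F   F   F   F   F   F   F   F   F   F   F
  1   T   F   F   T   F   F   F   F   F   F   F   F   F   F   F   F   F   F   F   F   F
  2   T   F   F   T   F   F   F   F   F   T   F   F   T   F   F   F   F   F   F   F   F
  3   T   T   F   T   T   F   F   F   F   T   T   F   T   T   F   F   F   F   F   F   F
  4   T   T   F   T   T   F   F   F   T   T   T   T   T   T   F   F   F   T   T   F   T

13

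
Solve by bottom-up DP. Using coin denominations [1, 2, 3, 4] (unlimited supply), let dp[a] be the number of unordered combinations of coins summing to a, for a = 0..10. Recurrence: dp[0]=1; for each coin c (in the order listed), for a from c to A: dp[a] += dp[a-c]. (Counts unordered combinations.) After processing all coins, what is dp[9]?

18

after  coin     0     1     2     3     4     5     6     7     8     9    10
          1     1     1     1     1     1     1     1     1     1     1     1
          2     1     1     2     2     3     3     4     4     5     5     6
          3     1     1     2     3     4     5     7     8    10    12    14
          4     1     1     2     3     5     6     9    11    15    18    23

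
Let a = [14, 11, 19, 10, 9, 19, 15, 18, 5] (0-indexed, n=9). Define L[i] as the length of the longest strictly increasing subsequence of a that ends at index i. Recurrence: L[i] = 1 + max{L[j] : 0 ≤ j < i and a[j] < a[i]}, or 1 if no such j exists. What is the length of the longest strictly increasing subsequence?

   i    0    1    2    3    4    5    6    7    8
a[i]   14   11   19   10    9   19   15   18    5
L[i]    1    1    2    1    1    2    2    3    1

3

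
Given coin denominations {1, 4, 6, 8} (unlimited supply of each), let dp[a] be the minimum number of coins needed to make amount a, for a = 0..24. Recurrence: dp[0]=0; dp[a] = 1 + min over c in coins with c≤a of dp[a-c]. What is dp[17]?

 a  0  1  2  3  4  5  6  7  8  9 10 11 12 13 14 15 16 17 18 19 20 21 22 23 24
dp  0  1  2  3  1  2  1  2  1  2  2  3  2  3  2  3  2  3  3  4  3  4  3  4  3

3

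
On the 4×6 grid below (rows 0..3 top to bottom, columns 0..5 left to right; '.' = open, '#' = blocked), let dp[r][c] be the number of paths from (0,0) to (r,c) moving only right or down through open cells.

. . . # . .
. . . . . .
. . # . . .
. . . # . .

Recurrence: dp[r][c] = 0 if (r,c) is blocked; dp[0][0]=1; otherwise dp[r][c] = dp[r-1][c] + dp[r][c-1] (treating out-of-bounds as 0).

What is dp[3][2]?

r\c   0   1   2   3   4   5
  0   1   1   1   0   0   0
  1   1   2   3   3   3   3
  2   1   3   0   3   6   9
  3   1   4   4   0   6  15

4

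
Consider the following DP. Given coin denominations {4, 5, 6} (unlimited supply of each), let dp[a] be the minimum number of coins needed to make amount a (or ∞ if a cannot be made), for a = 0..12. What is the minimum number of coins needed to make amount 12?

 a  0  1  2  3  4  5  6  7  8  9 10 11 12
dp  0  -  -  -  1  1  1  -  2  2  2  2  2
(- denotes ∞ / unreachable)

2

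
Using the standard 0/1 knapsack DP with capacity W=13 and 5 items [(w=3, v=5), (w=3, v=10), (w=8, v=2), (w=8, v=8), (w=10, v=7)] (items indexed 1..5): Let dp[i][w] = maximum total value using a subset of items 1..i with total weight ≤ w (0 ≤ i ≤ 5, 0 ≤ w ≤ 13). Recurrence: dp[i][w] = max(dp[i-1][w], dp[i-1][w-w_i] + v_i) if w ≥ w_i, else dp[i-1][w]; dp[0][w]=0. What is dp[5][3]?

i\w   0   1   2   3   4   5   6   7   8   9  10  11  12  13
  0   0   0   0   0   0   0   0   0   0   0   0   0   0   0
  1   0   0   0   5   5   5   5   5   5   5   5   5   5   5
  2   0   0   0  10  10  10  15  15  15  15  15  15  15  15
  3   0   0   0  10  10  10  15  15  15  15  15  15  15  15
  4   0   0   0  10  10  10  15  15  15  15  15  18  18  18
  5   0   0   0  10  10  10  15  15  15  15  15  18  18  18

10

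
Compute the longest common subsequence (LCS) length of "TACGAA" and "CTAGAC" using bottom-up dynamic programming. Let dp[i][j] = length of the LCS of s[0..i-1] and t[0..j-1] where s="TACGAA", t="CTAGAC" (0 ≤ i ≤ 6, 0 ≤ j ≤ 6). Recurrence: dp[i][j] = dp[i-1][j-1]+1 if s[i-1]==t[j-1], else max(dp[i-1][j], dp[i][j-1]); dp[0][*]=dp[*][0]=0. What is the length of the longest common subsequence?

4

   ''  C  T  A  G  A  C
''  0  0  0  0  0  0  0
 T  0  0  1  1  1  1  1
 A  0  0  1  2  2  2  2
 C  0  1  1  2  2  2  3
 G  0  1  1  2  3  3  3
 A  0  1  1  2  3  4  4
 A  0  1  1  2  3  4  4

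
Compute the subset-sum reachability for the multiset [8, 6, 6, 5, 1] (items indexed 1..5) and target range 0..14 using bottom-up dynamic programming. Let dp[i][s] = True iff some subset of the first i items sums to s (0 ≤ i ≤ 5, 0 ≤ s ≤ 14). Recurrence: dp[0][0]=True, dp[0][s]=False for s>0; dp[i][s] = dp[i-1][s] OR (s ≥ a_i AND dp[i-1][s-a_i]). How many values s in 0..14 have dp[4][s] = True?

i\s   0   1   2   3   4   5   6   7   8   9  10  11  12  13  14
  0   T   F   F   F   F   F   F   F   F   F   F   F   F   F   F
  1   T   F   F   F   F   F   F   F   T   F   F   F   F   F   F
  2   T   F   F   F   F   F   T   F   T   F   F   F   F   F   T
  3   T   F   F   F   F   F   T   F   T   F   F   F   T   F   T
  4   T   F   F   F   F   T   T   F   T   F   F   T   T   T   T
  5   T   T   F   F   F   T   T   T   T   T   F   T   T   T   T

8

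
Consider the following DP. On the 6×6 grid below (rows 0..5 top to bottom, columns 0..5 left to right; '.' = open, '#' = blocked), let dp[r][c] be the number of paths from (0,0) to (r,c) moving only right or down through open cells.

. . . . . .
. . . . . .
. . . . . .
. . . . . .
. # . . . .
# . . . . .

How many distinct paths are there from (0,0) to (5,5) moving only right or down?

r\c   0   1   2   3   4   5
  0   1   1   1   1   1   1
  1   1   2   3   4   5   6
  2   1   3   6  10  15  21
  3   1   4  10  20  35  56
  4   1   0  10  30  65 121
  5   0   0  10  40 105 226

226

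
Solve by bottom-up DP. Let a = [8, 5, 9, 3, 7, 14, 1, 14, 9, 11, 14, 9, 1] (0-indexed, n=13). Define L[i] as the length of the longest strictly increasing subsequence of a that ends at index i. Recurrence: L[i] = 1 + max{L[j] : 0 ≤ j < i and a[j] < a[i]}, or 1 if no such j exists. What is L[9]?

4

   i    0    1    2    3    4    5    6    7    8    9   10   11   12
a[i]    8    5    9    3    7   14    1   14    9   11   14    9    1
L[i]    1    1    2    1    2    3    1    3    3    4    5    3    1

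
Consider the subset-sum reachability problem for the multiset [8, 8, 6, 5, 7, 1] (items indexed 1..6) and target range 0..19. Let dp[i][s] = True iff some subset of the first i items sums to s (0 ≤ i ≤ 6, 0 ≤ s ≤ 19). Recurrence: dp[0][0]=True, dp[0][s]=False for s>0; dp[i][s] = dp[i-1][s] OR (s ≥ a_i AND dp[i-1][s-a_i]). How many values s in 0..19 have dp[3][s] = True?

i\s   0   1   2   3   4   5   6   7   8   9  10  11  12  13  14  15  16  17  18  19
  0   T   F   F   F   F   F   F   F   F   F   F   F   F   F   F   F   F   F   F   F
  1   T   F   F   F   F   F   F   F   T   F   F   F   F   F   F   F   F   F   F   F
  2   T   F   F   F   F   F   F   F   T   F   F   F   F   F   F   F   T   F   F   F
  3   T   F   F   F   F   F   T   F   T   F   F   F   F   F   T   F   T   F   F   F
  4   T   F   F   F   F   T   T   F   T   F   F   T   F   T   T   F   T   F   F   T
  5   T   F   F   F   F   T   T   T   T   F   F   T   T   T   T   T   T   F   T   T
  6   T   T   F   F   F   T   T   T   T   T   F   T   T   T   T   T   T   T   T   T

5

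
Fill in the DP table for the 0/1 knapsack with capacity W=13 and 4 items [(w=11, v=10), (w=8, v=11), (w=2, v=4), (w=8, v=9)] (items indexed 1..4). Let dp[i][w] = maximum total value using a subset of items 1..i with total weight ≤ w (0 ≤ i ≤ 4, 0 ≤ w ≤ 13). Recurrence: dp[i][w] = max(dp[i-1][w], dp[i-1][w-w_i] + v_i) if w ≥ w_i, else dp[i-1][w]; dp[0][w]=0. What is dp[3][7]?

4

i\w   0   1   2   3   4   5   6   7   8   9  10  11  12  13
  0   0   0   0   0   0   0   0   0   0   0   0   0   0   0
  1   0   0   0   0   0   0   0   0   0   0   0  10  10  10
  2   0   0   0   0   0   0   0   0  11  11  11  11  11  11
  3   0   0   4   4   4   4   4   4  11  11  15  15  15  15
  4   0   0   4   4   4   4   4   4  11  11  15  15  15  15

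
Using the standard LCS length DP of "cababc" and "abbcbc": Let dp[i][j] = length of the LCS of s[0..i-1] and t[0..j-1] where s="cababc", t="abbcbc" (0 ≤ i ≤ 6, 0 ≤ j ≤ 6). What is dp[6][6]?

4

   ''  a  b  b  c  b  c
''  0  0  0  0  0  0  0
 c  0  0  0  0  1  1  1
 a  0  1  1  1  1  1  1
 b  0  1  2  2  2  2  2
 a  0  1  2  2  2  2  2
 b  0  1  2  3  3  3  3
 c  0  1  2  3  4  4  4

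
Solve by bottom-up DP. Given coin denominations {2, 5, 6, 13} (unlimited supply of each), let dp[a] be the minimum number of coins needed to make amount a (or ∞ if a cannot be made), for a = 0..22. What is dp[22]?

4

 a  0  1  2  3  4  5  6  7  8  9 10 11 12 13 14 15 16 17 18 19 20 21 22
dp  0  -  1  -  2  1  1  2  2  3  2  2  2  1  3  2  3  3  2  2  3  3  4
(- denotes ∞ / unreachable)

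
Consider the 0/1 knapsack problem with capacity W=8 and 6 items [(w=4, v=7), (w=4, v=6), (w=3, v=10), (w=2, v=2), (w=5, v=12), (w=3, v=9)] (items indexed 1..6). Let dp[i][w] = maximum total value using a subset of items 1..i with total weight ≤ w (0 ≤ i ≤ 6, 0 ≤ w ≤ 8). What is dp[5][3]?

i\w   0   1   2   3   4   5   6   7   8
  0   0   0   0   0   0   0   0   0   0
  1   0   0   0   0   7   7   7   7   7
  2   0   0   0   0   7   7   7   7  13
  3   0   0   0  10  10  10  10  17  17
  4   0   0   2  10  10  12  12  17  17
  5   0   0   2  10  10  12  12  17  22
  6   0   0   2  10  10  12  19  19  22

10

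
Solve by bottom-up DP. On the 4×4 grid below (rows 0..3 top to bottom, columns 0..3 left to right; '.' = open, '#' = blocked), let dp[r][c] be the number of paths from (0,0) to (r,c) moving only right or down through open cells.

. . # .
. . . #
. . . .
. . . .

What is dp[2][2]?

5

r\c   0   1   2   3
  0   1   1   0   0
  1   1   2   2   0
  2   1   3   5   5
  3   1   4   9  14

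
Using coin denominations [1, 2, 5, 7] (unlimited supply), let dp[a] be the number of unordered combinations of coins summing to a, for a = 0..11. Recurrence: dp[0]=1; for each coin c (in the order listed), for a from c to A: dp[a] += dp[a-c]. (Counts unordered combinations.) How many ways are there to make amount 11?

14

after  coin     0     1     2     3     4     5     6     7     8     9    10    11
          1     1     1     1     1     1     1     1     1     1     1     1     1
          2     1     1     2     2     3     3     4     4     5     5     6     6
          5     1     1     2     2     3     4     5     6     7     8    10    11
          7     1     1     2     2     3     4     5     7     8    10    12    14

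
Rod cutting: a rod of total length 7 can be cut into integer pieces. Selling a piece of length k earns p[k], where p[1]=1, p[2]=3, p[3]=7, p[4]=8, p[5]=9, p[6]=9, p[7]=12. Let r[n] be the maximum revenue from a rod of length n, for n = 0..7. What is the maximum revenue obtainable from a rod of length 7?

15

   n    0    1    2    3    4    5    6    7
r[n]    0    1    3    7    8   10   14   15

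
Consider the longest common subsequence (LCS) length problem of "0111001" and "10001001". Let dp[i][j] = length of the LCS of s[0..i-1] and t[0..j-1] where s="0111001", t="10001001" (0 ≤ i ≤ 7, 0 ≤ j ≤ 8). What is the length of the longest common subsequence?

5

   ''  1  0  0  0  1  0  0  1
''  0  0  0  0  0  0  0  0  0
 0  0  0  1  1  1  1  1  1  1
 1  0  1  1  1  1  2  2  2  2
 1  0  1  1  1  1  2  2  2  3
 1  0  1  1  1  1  2  2  2  3
 0  0  1  2  2  2  2  3  3  3
 0  0  1  2  3  3  3  3  4  4
 1  0  1  2  3  3  4  4  4  5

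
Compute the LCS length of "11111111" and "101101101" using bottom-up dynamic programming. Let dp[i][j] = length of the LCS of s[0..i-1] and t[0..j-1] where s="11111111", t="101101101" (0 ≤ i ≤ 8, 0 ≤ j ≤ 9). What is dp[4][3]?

   ''  1  0  1  1  0  1  1  0  1
''  0  0  0  0  0  0  0  0  0  0
 1  0  1  1  1  1  1  1  1  1  1
 1  0  1  1  2  2  2  2  2  2  2
 1  0  1  1  2  3  3  3  3  3  3
 1  0  1  1  2  3  3  4  4  4  4
 1  0  1  1  2  3  3  4  5  5  5
 1  0  1  1  2  3  3  4  5  5  6
 1  0  1  1  2  3  3  4  5  5  6
 1  0  1  1  2  3  3  4  5  5  6

2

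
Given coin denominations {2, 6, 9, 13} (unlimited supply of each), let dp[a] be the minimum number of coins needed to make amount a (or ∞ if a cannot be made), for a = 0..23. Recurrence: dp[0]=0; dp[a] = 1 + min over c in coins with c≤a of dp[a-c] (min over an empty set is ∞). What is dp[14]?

 a  0  1  2  3  4  5  6  7  8  9 10 11 12 13 14 15 16 17 18 19 20 21 22 23
dp  0  -  1  -  2  -  1  -  2  1  3  2  2  1  3  2  4  3  2  2  3  3  2  4
(- denotes ∞ / unreachable)

3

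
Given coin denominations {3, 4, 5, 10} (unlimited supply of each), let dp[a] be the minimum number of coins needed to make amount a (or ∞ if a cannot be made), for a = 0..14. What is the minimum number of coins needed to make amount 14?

 a  0  1  2  3  4  5  6  7  8  9 10 11 12 13 14
dp  0  -  -  1  1  1  2  2  2  2  1  3  3  2  2
(- denotes ∞ / unreachable)

2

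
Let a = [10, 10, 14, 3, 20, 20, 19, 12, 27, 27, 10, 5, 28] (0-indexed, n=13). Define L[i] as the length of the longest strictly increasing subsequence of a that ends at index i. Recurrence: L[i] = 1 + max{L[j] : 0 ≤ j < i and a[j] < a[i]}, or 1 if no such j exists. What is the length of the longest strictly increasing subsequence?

5

   i    0    1    2    3    4    5    6    7    8    9   10   11   12
a[i]   10   10   14    3   20   20   19   12   27   27   10    5   28
L[i]    1    1    2    1    3    3    3    2    4    4    2    2    5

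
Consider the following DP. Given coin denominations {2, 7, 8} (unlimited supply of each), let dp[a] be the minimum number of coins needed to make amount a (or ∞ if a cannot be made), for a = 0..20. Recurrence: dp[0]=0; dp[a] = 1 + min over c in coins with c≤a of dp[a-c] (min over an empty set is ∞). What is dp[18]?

 a  0  1  2  3  4  5  6  7  8  9 10 11 12 13 14 15 16 17 18 19 20
dp  0  -  1  -  2  -  3  1  1  2  2  3  3  4  2  2  2  3  3  4  4
(- denotes ∞ / unreachable)

3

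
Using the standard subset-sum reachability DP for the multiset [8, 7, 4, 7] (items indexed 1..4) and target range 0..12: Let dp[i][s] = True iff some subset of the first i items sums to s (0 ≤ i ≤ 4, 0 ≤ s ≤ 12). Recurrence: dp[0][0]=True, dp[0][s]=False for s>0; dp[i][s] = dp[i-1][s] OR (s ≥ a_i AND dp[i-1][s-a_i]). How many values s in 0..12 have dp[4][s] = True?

i\s   0   1   2   3   4   5   6   7   8   9  10  11  12
  0   T   F   F   F   F   F   F   F   F   F   F   F   F
  1   T   F   F   F   F   F   F   F   T   F   F   F   F
  2   T   F   F   F   F   F   F   T   T   F   F   F   F
  3   T   F   F   F   T   F   F   T   T   F   F   T   T
  4   T   F   F   F   T   F   F   T   T   F   F   T   T

6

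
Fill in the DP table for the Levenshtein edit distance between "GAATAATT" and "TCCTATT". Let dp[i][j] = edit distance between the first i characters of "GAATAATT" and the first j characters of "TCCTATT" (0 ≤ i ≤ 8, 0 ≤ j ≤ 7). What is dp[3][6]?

5

   ''  T  C  C  T  A  T  T
''  0  1  2  3  4  5  6  7
 G  1  1  2  3  4  5  6  7
 A  2  2  2  3  4  4  5  6
 A  3  3  3  3  4  4  5  6
 T  4  3  4  4  3  4  4  5
 A  5  4  4  5  4  3  4  5
 A  6  5  5  5  5  4  4  5
 T  7  6  6  6  5  5  4  4
 T  8  7  7  7  6  6  5  4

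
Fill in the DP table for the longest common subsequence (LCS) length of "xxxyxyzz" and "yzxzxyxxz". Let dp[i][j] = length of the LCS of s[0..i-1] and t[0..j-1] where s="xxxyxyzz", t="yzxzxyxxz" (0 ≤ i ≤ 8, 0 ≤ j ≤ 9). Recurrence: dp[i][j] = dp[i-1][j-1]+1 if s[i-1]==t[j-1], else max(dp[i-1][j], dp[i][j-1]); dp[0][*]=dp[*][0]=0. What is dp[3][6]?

2

   ''  y  z  x  z  x  y  x  x  z
''  0  0  0  0  0  0  0  0  0  0
 x  0  0  0  1  1  1  1  1  1  1
 x  0  0  0  1  1  2  2  2  2  2
 x  0  0  0  1  1  2  2  3  3  3
 y  0  1  1  1  1  2  3  3  3  3
 x  0  1  1  2  2  2  3  4  4  4
 y  0  1  1  2  2  2  3  4  4  4
 z  0  1  2  2  3  3  3  4  4  5
 z  0  1  2  2  3  3  3  4  4  5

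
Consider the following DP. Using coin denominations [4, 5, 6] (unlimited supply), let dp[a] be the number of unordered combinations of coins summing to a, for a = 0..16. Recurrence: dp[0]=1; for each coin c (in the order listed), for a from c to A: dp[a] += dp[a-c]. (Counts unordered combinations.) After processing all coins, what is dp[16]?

after  coin     0     1     2     3     4     5     6     7     8     9    10    11    12    13    14    15    16
          4     1     0     0     0     1     0     0     0     1     0     0     0     1     0     0     0     1
          5     1     0     0     0     1     1     0     0     1     1     1     0     1     1     1     1     1
          6     1     0     0     0     1     1     1     0     1     1     2     1     2     1     2     2     3

3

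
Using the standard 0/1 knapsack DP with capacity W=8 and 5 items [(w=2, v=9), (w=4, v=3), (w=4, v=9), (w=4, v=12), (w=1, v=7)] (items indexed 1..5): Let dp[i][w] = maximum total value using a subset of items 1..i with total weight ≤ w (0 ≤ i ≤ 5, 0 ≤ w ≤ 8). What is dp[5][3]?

i\w   0   1   2   3   4   5   6   7   8
  0   0   0   0   0   0   0   0   0   0
  1   0   0   9   9   9   9   9   9   9
  2   0   0   9   9   9   9  12  12  12
  3   0   0   9   9   9   9  18  18  18
  4   0   0   9   9  12  12  21  21  21
  5   0   7   9  16  16  19  21  28  28

16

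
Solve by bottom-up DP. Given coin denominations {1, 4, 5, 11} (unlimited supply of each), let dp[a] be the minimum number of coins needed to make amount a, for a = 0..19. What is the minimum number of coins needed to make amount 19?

3

 a  0  1  2  3  4  5  6  7  8  9 10 11 12 13 14 15 16 17 18 19
dp  0  1  2  3  1  1  2  3  2  2  2  1  2  3  3  2  2  3  4  3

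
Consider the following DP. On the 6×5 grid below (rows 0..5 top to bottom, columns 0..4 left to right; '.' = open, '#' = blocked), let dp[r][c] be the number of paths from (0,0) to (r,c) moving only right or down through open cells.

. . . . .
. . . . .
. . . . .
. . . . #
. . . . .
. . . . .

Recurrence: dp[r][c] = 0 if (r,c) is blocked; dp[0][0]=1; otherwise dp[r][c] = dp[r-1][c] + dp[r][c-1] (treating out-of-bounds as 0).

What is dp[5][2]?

21

r\c   0   1   2   3   4
  0   1   1   1   1   1
  1   1   2   3   4   5
  2   1   3   6  10  15
  3   1   4  10  20   0
  4   1   5  15  35  35
  5   1   6  21  56  91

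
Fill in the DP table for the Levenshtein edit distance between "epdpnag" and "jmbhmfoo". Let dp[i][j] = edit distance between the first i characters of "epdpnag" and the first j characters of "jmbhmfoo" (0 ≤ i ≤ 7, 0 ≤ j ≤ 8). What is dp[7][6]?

7

   ''  j  m  b  h  m  f  o  o
''  0  1  2  3  4  5  6  7  8
 e  1  1  2  3  4  5  6  7  8
 p  2  2  2  3  4  5  6  7  8
 d  3  3  3  3  4  5  6  7  8
 p  4  4  4  4  4  5  6  7  8
 n  5  5  5  5  5  5  6  7  8
 a  6  6  6  6  6  6  6  7  8
 g  7  7  7  7  7  7  7  7  8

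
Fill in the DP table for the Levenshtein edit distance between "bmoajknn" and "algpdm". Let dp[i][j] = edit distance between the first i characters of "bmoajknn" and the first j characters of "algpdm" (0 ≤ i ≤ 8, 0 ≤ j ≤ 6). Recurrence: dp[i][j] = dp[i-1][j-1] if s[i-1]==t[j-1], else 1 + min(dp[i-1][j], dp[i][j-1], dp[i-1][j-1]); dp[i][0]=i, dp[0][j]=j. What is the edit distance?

8

   ''  a  l  g  p  d  m
''  0  1  2  3  4  5  6
 b  1  1  2  3  4  5  6
 m  2  2  2  3  4  5  5
 o  3  3  3  3  4  5  6
 a  4  3  4  4  4  5  6
 j  5  4  4  5  5  5  6
 k  6  5  5  5  6  6  6
 n  7  6  6  6  6  7  7
 n  8  7  7  7  7  7  8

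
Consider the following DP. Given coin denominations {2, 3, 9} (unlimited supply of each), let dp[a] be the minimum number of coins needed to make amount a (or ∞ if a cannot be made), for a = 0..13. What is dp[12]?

2

 a  0  1  2  3  4  5  6  7  8  9 10 11 12 13
dp  0  -  1  1  2  2  2  3  3  1  4  2  2  3
(- denotes ∞ / unreachable)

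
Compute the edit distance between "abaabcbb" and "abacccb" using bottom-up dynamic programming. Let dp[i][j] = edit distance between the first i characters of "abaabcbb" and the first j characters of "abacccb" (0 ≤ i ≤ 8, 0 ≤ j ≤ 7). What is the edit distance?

   ''  a  b  a  c  c  c  b
''  0  1  2  3  4  5  6  7
 a  1  0  1  2  3  4  5  6
 b  2  1  0  1  2  3  4  5
 a  3  2  1  0  1  2  3  4
 a  4  3  2  1  1  2  3  4
 b  5  4  3  2  2  2  3  3
 c  6  5  4  3  2  2  2  3
 b  7  6  5  4  3  3  3  2
 b  8  7  6  5  4  4  4  3

3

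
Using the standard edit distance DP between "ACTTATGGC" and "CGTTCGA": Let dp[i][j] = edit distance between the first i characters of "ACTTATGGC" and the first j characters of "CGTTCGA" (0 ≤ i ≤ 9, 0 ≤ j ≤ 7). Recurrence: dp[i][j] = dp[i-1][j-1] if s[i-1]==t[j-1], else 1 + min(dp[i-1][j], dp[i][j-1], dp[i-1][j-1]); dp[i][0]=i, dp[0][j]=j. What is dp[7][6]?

   ''  C  G  T  T  C  G  A
''  0  1  2  3  4  5  6  7
 A  1  1  2  3  4  5  6  6
 C  2  1  2  3  4  4  5  6
 T  3  2  2  2  3  4  5  6
 T  4  3  3  2  2  3  4  5
 A  5  4  4  3  3  3  4  4
 T  6  5  5  4  3  4  4  5
 G  7  6  5  5  4  4  4  5
 G  8  7  6  6  5  5  4  5
 C  9  8  7  7  6  5  5  5

4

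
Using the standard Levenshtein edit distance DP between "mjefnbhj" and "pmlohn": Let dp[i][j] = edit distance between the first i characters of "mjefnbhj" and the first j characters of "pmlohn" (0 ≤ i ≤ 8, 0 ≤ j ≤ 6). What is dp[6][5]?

6

   ''  p  m  l  o  h  n
''  0  1  2  3  4  5  6
 m  1  1  1  2  3  4  5
 j  2  2  2  2  3  4  5
 e  3  3  3  3  3  4  5
 f  4  4  4  4  4  4  5
 n  5  5  5  5  5  5  4
 b  6  6  6  6  6  6  5
 h  7  7  7  7  7  6  6
 j  8  8  8  8  8  7  7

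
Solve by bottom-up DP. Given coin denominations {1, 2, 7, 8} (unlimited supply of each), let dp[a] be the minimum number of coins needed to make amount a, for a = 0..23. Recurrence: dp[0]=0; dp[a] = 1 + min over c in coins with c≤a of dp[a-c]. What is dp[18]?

 a  0  1  2  3  4  5  6  7  8  9 10 11 12 13 14 15 16 17 18 19 20 21 22 23
dp  0  1  1  2  2  3  3  1  1  2  2  3  3  4  2  2  2  3  3  4  4  3  3  3

3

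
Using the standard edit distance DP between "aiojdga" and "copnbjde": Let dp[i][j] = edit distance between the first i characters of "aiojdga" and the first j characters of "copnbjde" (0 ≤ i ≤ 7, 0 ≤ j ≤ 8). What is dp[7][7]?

   ''  c  o  p  n  b  j  d  e
''  0  1  2  3  4  5  6  7  8
 a  1  1  2  3  4  5  6  7  8
 i  2  2  2  3  4  5  6  7  8
 o  3  3  2  3  4  5  6  7  8
 j  4  4  3  3  4  5  5  6  7
 d  5  5  4  4  4  5  6  5  6
 g  6  6  5  5  5  5  6  6  6
 a  7  7  6  6  6  6  6  7  7

7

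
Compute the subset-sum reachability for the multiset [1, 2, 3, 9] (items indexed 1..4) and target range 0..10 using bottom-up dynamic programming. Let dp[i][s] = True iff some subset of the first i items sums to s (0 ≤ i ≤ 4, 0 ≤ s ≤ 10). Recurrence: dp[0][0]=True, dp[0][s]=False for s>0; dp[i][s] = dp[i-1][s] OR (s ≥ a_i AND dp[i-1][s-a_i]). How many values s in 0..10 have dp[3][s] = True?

7

i\s   0   1   2   3   4   5   6   7   8   9  10
  0   T   F   F   F   F   F   F   F   F   F   F
  1   T   T   F   F   F   F   F   F   F   F   F
  2   T   T   T   T   F   F   F   F   F   F   F
  3   T   T   T   T   T   T   T   F   F   F   F
  4   T   T   T   T   T   T   T   F   F   T   T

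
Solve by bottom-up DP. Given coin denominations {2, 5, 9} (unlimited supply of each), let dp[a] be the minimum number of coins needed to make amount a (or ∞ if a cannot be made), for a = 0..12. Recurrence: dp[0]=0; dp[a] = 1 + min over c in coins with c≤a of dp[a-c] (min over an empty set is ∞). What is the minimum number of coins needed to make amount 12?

 a  0  1  2  3  4  5  6  7  8  9 10 11 12
dp  0  -  1  -  2  1  3  2  4  1  2  2  3
(- denotes ∞ / unreachable)

3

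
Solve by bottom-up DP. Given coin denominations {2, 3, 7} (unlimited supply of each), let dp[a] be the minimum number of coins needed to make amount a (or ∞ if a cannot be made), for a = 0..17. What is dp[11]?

3

 a  0  1  2  3  4  5  6  7  8  9 10 11 12 13 14 15 16 17
dp  0  -  1  1  2  2  2  1  3  2  2  3  3  3  2  4  3  3
(- denotes ∞ / unreachable)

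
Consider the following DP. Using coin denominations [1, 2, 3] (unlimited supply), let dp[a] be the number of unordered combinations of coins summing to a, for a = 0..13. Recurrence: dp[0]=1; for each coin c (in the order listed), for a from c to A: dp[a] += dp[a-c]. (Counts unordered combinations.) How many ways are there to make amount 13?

after  coin     0     1     2     3     4     5     6     7     8     9    10    11    12    13
          1     1     1     1     1     1     1     1     1     1     1     1     1     1     1
          2     1     1     2     2     3     3     4     4     5     5     6     6     7     7
          3     1     1     2     3     4     5     7     8    10    12    14    16    19    21

21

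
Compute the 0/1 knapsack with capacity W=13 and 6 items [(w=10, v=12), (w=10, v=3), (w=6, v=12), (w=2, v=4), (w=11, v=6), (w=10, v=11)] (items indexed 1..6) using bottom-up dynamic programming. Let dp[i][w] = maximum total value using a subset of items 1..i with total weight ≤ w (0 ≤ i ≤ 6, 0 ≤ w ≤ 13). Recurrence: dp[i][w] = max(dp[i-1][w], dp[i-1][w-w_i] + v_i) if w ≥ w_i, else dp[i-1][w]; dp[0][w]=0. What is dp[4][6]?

i\w   0   1   2   3   4   5   6   7   8   9  10  11  12  13
  0   0   0   0   0   0   0   0   0   0   0   0   0   0   0
  1   0   0   0   0   0   0   0   0   0   0  12  12  12  12
  2   0   0   0   0   0   0   0   0   0   0  12  12  12  12
  3   0   0   0   0   0   0  12  12  12  12  12  12  12  12
  4   0   0   4   4   4   4  12  12  16  16  16  16  16  16
  5   0   0   4   4   4   4  12  12  16  16  16  16  16  16
  6   0   0   4   4   4   4  12  12  16  16  16  16  16  16

12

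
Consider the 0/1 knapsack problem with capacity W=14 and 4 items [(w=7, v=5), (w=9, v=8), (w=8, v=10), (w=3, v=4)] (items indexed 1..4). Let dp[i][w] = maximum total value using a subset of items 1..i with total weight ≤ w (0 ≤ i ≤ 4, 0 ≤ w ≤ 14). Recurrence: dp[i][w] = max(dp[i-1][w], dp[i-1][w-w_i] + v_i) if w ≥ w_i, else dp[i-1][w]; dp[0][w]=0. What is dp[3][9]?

10

i\w   0   1   2   3   4   5   6   7   8   9  10  11  12  13  14
  0   0   0   0   0   0   0   0   0   0   0   0   0   0   0   0
  1   0   0   0   0   0   0   0   5   5   5   5   5   5   5   5
  2   0   0   0   0   0   0   0   5   5   8   8   8   8   8   8
  3   0   0   0   0   0   0   0   5  10  10  10  10  10  10  10
  4   0   0   0   4   4   4   4   5  10  10  10  14  14  14  14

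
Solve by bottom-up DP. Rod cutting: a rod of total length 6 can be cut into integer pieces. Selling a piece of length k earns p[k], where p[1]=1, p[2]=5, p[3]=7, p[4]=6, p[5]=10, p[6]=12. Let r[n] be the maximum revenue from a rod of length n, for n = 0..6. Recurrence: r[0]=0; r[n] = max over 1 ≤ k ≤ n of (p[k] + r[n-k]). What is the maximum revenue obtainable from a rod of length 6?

15

   n    0    1    2    3    4    5    6
r[n]    0    1    5    7   10   12   15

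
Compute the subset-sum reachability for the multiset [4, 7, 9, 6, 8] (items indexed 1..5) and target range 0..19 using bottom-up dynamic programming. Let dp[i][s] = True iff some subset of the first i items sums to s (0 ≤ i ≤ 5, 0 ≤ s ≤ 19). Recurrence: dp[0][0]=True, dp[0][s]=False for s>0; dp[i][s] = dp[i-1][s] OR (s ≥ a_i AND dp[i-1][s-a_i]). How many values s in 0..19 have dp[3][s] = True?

7

i\s   0   1   2   3   4   5   6   7   8   9  10  11  12  13  14  15  16  17  18  19
  0   T   F   F   F   F   F   F   F   F   F   F   F   F   F   F   F   F   F   F   F
  1   T   F   F   F   T   F   F   F   F   F   F   F   F   F   F   F   F   F   F   F
  2   T   F   F   F   T   F   F   T   F   F   F   T   F   F   F   F   F   F   F   F
  3   T   F   F   F   T   F   F   T   F   T   F   T   F   T   F   F   T   F   F   F
  4   T   F   F   F   T   F   T   T   F   T   T   T   F   T   F   T   T   T   F   T
  5   T   F   F   F   T   F   T   T   T   T   T   T   T   T   T   T   T   T   T   T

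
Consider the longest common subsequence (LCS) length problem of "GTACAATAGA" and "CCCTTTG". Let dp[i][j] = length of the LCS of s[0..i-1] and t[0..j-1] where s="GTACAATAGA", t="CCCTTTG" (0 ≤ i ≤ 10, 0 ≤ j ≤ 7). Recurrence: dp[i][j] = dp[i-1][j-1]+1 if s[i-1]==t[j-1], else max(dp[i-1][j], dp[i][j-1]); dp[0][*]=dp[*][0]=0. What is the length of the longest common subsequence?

3

   ''  C  C  C  T  T  T  G
''  0  0  0  0  0  0  0  0
 G  0  0  0  0  0  0  0  1
 T  0  0  0  0  1  1  1  1
 A  0  0  0  0  1  1  1  1
 C  0  1  1  1  1  1  1  1
 A  0  1  1  1  1  1  1  1
 A  0  1  1  1  1  1  1  1
 T  0  1  1  1  2  2  2  2
 A  0  1  1  1  2  2  2  2
 G  0  1  1  1  2  2  2  3
 A  0  1  1  1  2  2  2  3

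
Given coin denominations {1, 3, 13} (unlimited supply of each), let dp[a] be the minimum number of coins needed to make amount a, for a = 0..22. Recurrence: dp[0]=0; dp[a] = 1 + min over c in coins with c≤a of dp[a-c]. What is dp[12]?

 a  0  1  2  3  4  5  6  7  8  9 10 11 12 13 14 15 16 17 18 19 20 21 22
dp  0  1  2  1  2  3  2  3  4  3  4  5  4  1  2  3  2  3  4  3  4  5  4

4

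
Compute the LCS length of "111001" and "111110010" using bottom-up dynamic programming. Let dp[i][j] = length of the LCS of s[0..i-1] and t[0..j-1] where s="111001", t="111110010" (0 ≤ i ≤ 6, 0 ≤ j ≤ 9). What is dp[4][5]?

   ''  1  1  1  1  1  0  0  1  0
''  0  0  0  0  0  0  0  0  0  0
 1  0  1  1  1  1  1  1  1  1  1
 1  0  1  2  2  2  2  2  2  2  2
 1  0  1  2  3  3  3  3  3  3  3
 0  0  1  2  3  3  3  4  4  4  4
 0  0  1  2  3  3  3  4  5  5  5
 1  0  1  2  3  4  4  4  5  6  6

3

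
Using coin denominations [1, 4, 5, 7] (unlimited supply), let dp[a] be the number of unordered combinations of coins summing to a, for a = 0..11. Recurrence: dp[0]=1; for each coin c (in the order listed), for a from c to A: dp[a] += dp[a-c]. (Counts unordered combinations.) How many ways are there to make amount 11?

8

after  coin     0     1     2     3     4     5     6     7     8     9    10    11
          1     1     1     1     1     1     1     1     1     1     1     1     1
          4     1     1     1     1     2     2     2     2     3     3     3     3
          5     1     1     1     1     2     3     3     3     4     5     6     6
          7     1     1     1     1     2     3     3     4     5     6     7     8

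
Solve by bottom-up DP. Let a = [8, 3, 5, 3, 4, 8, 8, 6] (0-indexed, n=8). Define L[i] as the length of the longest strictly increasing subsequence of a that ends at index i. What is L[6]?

3

   i    0    1    2    3    4    5    6    7
a[i]    8    3    5    3    4    8    8    6
L[i]    1    1    2    1    2    3    3    3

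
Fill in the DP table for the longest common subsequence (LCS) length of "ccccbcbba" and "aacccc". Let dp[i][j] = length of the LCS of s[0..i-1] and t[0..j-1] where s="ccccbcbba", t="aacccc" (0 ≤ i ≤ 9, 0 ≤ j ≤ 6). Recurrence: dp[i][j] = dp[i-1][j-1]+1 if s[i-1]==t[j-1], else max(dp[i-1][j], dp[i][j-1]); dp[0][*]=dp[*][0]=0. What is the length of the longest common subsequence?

   ''  a  a  c  c  c  c
''  0  0  0  0  0  0  0
 c  0  0  0  1  1  1  1
 c  0  0  0  1  2  2  2
 c  0  0  0  1  2  3  3
 c  0  0  0  1  2  3  4
 b  0  0  0  1  2  3  4
 c  0  0  0  1  2  3  4
 b  0  0  0  1  2  3  4
 b  0  0  0  1  2  3  4
 a  0  1  1  1  2  3  4

4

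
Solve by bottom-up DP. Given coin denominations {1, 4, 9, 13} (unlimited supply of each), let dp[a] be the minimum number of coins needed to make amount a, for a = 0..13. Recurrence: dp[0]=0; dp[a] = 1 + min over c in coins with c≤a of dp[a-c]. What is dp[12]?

3

 a  0  1  2  3  4  5  6  7  8  9 10 11 12 13
dp  0  1  2  3  1  2  3  4  2  1  2  3  3  1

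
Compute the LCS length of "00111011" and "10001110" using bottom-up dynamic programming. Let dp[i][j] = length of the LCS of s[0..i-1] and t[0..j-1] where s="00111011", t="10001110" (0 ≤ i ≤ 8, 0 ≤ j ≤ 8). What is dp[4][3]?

   ''  1  0  0  0  1  1  1  0
''  0  0  0  0  0  0  0  0  0
 0  0  0  1  1  1  1  1  1  1
 0  0  0  1  2  2  2  2  2  2
 1  0  1  1  2  2  3  3  3  3
 1  0  1  1  2  2  3  4  4  4
 1  0  1  1  2  2  3  4  5  5
 0  0  1  2  2  3  3  4  5  6
 1  0  1  2  2  3  4  4  5  6
 1  0  1  2  2  3  4  5  5  6

2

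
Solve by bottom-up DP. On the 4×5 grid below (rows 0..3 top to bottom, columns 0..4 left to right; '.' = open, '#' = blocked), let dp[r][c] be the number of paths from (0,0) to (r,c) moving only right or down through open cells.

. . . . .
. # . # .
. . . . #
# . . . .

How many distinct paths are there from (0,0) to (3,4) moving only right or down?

r\c   0   1   2   3   4
  0   1   1   1   1   1
  1   1   0   1   0   1
  2   1   1   2   2   0
  3   0   1   3   5   5

5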